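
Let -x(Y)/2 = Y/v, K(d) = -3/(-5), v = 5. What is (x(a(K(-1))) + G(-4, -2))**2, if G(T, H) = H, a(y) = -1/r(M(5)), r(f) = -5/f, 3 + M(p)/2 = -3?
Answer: 676/625 ≈ 1.0816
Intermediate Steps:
K(d) = 3/5 (K(d) = -3*(-1/5) = 3/5)
M(p) = -12 (M(p) = -6 + 2*(-3) = -6 - 6 = -12)
a(y) = -12/5 (a(y) = -1/((-5/(-12))) = -1/((-5*(-1/12))) = -1/5/12 = -1*12/5 = -12/5)
x(Y) = -2*Y/5
(x(a(K(-1))) + G(-4, -2))**2 = (-2/5*(-12/5) - 2)**2 = (24/25 - 2)**2 = (-26/25)**2 = 676/625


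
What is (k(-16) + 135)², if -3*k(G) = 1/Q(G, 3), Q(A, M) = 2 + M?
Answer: 4096576/225 ≈ 18207.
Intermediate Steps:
k(G) = -1/15 (k(G) = -1/(3*(2 + 3)) = -⅓/5 = -⅓*⅕ = -1/15)
(k(-16) + 135)² = (-1/15 + 135)² = (2024/15)² = 4096576/225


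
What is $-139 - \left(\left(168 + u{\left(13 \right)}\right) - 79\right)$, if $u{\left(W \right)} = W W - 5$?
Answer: $-392$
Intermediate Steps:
$u{\left(W \right)} = -5 + W^{2}$ ($u{\left(W \right)} = W^{2} - 5 = -5 + W^{2}$)
$-139 - \left(\left(168 + u{\left(13 \right)}\right) - 79\right) = -139 - \left(\left(168 - \left(5 - 13^{2}\right)\right) - 79\right) = -139 - \left(\left(168 + \left(-5 + 169\right)\right) - 79\right) = -139 - \left(\left(168 + 164\right) - 79\right) = -139 - \left(332 - 79\right) = -139 - 253 = -392$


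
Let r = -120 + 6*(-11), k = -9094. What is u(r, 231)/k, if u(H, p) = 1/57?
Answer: -1/518358 ≈ -1.9292e-6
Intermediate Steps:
r = -186 (r = -120 - 66 = -186)
u(H, p) = 1/57
u(r, 231)/k = (1/57)/(-9094) = (1/57)*(-1/9094) = -1/518358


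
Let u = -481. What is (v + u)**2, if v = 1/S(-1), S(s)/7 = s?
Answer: 11343424/49 ≈ 2.3150e+5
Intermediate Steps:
S(s) = 7*s
v = -1/7 (v = 1/(7*(-1)) = 1/(-7) = -1/7 ≈ -0.14286)
(v + u)**2 = (-1/7 - 481)**2 = (-3368/7)**2 = 11343424/49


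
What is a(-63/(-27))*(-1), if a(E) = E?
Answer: -7/3 ≈ -2.3333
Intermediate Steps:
a(-63/(-27))*(-1) = -63/(-27)*(-1) = -63*(-1/27)*(-1) = (7/3)*(-1) = -7/3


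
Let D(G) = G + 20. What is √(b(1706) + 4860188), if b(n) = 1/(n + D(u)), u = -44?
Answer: √16349672434/58 ≈ 2204.6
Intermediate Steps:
D(G) = 20 + G
b(n) = 1/(-24 + n) (b(n) = 1/(n + (20 - 44)) = 1/(n - 24) = 1/(-24 + n))
√(b(1706) + 4860188) = √(1/(-24 + 1706) + 4860188) = √(1/1682 + 4860188) = √(8174836217/1682) = √16349672434/58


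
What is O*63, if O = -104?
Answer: -6552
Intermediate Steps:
O*63 = -104*63 = -6552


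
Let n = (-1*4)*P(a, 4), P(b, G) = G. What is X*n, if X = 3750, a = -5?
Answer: -60000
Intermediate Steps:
n = -16 (n = -1*4*4 = -4*4 = -16)
X*n = 3750*(-16) = -60000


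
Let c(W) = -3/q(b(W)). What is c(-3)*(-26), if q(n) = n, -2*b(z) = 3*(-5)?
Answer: 52/5 ≈ 10.400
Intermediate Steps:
b(z) = 15/2 (b(z) = -3*(-5)/2 = -½*(-15) = 15/2)
c(W) = -⅖ (c(W) = -3/15/2 = -3*2/15 = -⅖)
c(-3)*(-26) = -⅖*(-26) = 52/5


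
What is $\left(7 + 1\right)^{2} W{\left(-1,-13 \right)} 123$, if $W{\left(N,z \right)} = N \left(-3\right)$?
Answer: $23616$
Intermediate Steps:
$W{\left(N,z \right)} = - 3 N$
$\left(7 + 1\right)^{2} W{\left(-1,-13 \right)} 123 = \left(7 + 1\right)^{2} \left(\left(-3\right) \left(-1\right)\right) 123 = 8^{2} \cdot 3 \cdot 123 = 64 \cdot 3 \cdot 123 = 192 \cdot 123 = 23616$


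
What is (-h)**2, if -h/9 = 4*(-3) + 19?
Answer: 3969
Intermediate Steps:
h = -63 (h = -9*(4*(-3) + 19) = -9*(-12 + 19) = -9*7 = -63)
(-h)**2 = (-1*(-63))**2 = 63**2 = 3969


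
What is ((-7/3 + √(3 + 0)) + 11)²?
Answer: 703/9 + 52*√3/3 ≈ 108.13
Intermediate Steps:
((-7/3 + √(3 + 0)) + 11)² = ((-7*⅓ + √3) + 11)² = ((-7/3 + √3) + 11)² = (26/3 + √3)²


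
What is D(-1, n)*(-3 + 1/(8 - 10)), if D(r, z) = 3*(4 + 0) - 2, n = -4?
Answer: -35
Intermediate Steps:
D(r, z) = 10 (D(r, z) = 3*4 - 2 = 12 - 2 = 10)
D(-1, n)*(-3 + 1/(8 - 10)) = 10*(-3 + 1/(8 - 10)) = 10*(-3 + 1/(-2)) = 10*(-3 - 1/2) = 10*(-7/2) = -35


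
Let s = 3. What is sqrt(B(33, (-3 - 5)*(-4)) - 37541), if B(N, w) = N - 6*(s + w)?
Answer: I*sqrt(37718) ≈ 194.21*I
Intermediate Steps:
B(N, w) = -18 + N - 6*w (B(N, w) = N - 6*(3 + w) = N + (-18 - 6*w) = -18 + N - 6*w)
sqrt(B(33, (-3 - 5)*(-4)) - 37541) = sqrt((-18 + 33 - 6*(-3 - 5)*(-4)) - 37541) = sqrt((-18 + 33 - (-48)*(-4)) - 37541) = sqrt((-18 + 33 - 6*32) - 37541) = sqrt((-18 + 33 - 192) - 37541) = sqrt(-177 - 37541) = sqrt(-37718) = I*sqrt(37718)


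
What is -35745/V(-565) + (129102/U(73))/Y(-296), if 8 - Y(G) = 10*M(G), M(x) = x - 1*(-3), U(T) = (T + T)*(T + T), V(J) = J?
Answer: 1981109643/31313204 ≈ 63.268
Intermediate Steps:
U(T) = 4*T² (U(T) = (2*T)*(2*T) = 4*T²)
M(x) = 3 + x (M(x) = x + 3 = 3 + x)
Y(G) = -22 - 10*G (Y(G) = 8 - 10*(3 + G) = 8 - (30 + 10*G) = 8 + (-30 - 10*G) = -22 - 10*G)
-35745/V(-565) + (129102/U(73))/Y(-296) = -35745/(-565) + (129102/((4*73²)))/(-22 - 10*(-296)) = -35745*(-1/565) + (129102/((4*5329)))/(-22 + 2960) = 7149/113 + (129102/21316)/2938 = 7149/113 + (129102*(1/21316))*(1/2938) = 7149/113 + (64551/10658)*(1/2938) = 7149/113 + 64551/31313204 = 1981109643/31313204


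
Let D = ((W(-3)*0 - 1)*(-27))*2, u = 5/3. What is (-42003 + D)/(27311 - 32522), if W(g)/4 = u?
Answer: 4661/579 ≈ 8.0501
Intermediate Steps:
u = 5/3 (u = 5*(1/3) = 5/3 ≈ 1.6667)
W(g) = 20/3 (W(g) = 4*(5/3) = 20/3)
D = 54 (D = (((20/3)*0 - 1)*(-27))*2 = ((0 - 1)*(-27))*2 = -1*(-27)*2 = 27*2 = 54)
(-42003 + D)/(27311 - 32522) = (-42003 + 54)/(27311 - 32522) = -41949/(-5211) = -41949*(-1/5211) = 4661/579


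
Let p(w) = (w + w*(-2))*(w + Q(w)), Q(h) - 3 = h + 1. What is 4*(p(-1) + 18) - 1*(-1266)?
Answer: 1346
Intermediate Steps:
Q(h) = 4 + h (Q(h) = 3 + (h + 1) = 3 + (1 + h) = 4 + h)
p(w) = -w*(4 + 2*w) (p(w) = (w + w*(-2))*(w + (4 + w)) = (w - 2*w)*(4 + 2*w) = (-w)*(4 + 2*w) = -w*(4 + 2*w))
4*(p(-1) + 18) - 1*(-1266) = 4*(-2*(-1)*(2 - 1) + 18) - 1*(-1266) = 4*(-2*(-1)*1 + 18) + 1266 = 4*(2 + 18) + 1266 = 4*20 + 1266 = 80 + 1266 = 1346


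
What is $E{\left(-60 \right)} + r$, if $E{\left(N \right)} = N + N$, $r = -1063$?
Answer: $-1183$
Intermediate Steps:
$E{\left(N \right)} = 2 N$
$E{\left(-60 \right)} + r = 2 \left(-60\right) - 1063 = -120 - 1063 = -1183$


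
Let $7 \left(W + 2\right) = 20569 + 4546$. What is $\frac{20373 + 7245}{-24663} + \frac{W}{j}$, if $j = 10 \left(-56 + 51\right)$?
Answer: $- \frac{209577421}{2877350} \approx -72.837$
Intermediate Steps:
$j = -50$ ($j = 10 \left(-5\right) = -50$)
$W = \frac{25101}{7}$ ($W = -2 + \frac{20569 + 4546}{7} = -2 + \frac{1}{7} \cdot 25115 = -2 + \frac{25115}{7} = \frac{25101}{7} \approx 3585.9$)
$\frac{20373 + 7245}{-24663} + \frac{W}{j} = \frac{20373 + 7245}{-24663} + \frac{25101}{7 \left(-50\right)} = 27618 \left(- \frac{1}{24663}\right) + \frac{25101}{7} \left(- \frac{1}{50}\right) = - \frac{9206}{8221} - \frac{25101}{350} = - \frac{209577421}{2877350}$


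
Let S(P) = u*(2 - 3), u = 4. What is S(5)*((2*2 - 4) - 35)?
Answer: 140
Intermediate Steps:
S(P) = -4 (S(P) = 4*(2 - 3) = 4*(-1) = -4)
S(5)*((2*2 - 4) - 35) = -4*((2*2 - 4) - 35) = -4*((4 - 4) - 35) = -4*(0 - 35) = -4*(-35) = 140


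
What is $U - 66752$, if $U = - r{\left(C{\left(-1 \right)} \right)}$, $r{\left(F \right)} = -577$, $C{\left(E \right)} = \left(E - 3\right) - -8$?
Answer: $-66175$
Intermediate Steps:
$C{\left(E \right)} = 5 + E$ ($C{\left(E \right)} = \left(-3 + E\right) + 8 = 5 + E$)
$U = 577$ ($U = \left(-1\right) \left(-577\right) = 577$)
$U - 66752 = 577 - 66752 = -66175$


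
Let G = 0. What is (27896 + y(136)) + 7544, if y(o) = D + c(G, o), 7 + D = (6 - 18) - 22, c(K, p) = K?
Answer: 35399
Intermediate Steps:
D = -41 (D = -7 + ((6 - 18) - 22) = -7 + (-12 - 22) = -7 - 34 = -41)
y(o) = -41 (y(o) = -41 + 0 = -41)
(27896 + y(136)) + 7544 = (27896 - 41) + 7544 = 27855 + 7544 = 35399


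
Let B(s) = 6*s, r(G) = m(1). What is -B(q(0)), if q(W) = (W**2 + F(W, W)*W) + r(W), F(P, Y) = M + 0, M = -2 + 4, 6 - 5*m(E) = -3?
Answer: -54/5 ≈ -10.800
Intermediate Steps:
m(E) = 9/5 (m(E) = 6/5 - 1/5*(-3) = 6/5 + 3/5 = 9/5)
r(G) = 9/5
M = 2
F(P, Y) = 2 (F(P, Y) = 2 + 0 = 2)
q(W) = 9/5 + W**2 + 2*W (q(W) = (W**2 + 2*W) + 9/5 = 9/5 + W**2 + 2*W)
-B(q(0)) = -6*(9/5 + 0**2 + 2*0) = -6*(9/5 + 0 + 0) = -6*9/5 = -1*54/5 = -54/5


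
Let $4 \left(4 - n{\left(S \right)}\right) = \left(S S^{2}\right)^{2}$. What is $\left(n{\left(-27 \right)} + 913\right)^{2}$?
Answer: $\frac{150091793193746041}{16} \approx 9.3807 \cdot 10^{15}$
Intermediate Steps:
$n{\left(S \right)} = 4 - \frac{S^{6}}{4}$ ($n{\left(S \right)} = 4 - \frac{\left(S S^{2}\right)^{2}}{4} = 4 - \frac{\left(S^{3}\right)^{2}}{4} = 4 - \frac{S^{6}}{4}$)
$\left(n{\left(-27 \right)} + 913\right)^{2} = \left(\left(4 - \frac{\left(-27\right)^{6}}{4}\right) + 913\right)^{2} = \left(\left(4 - \frac{387420489}{4}\right) + 913\right)^{2} = \left(- \frac{387420473}{4} + 913\right)^{2} = \left(- \frac{387416821}{4}\right)^{2} = \frac{150091793193746041}{16}$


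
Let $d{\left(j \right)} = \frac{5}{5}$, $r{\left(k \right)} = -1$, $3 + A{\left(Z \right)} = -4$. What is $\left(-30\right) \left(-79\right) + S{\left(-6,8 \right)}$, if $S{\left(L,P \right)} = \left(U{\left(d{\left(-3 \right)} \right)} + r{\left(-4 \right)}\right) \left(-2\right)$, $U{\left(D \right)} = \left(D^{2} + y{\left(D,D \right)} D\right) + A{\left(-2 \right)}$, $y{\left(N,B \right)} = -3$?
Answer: $2390$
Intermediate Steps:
$A{\left(Z \right)} = -7$ ($A{\left(Z \right)} = -3 - 4 = -7$)
$d{\left(j \right)} = 1$ ($d{\left(j \right)} = 5 \cdot \frac{1}{5} = 1$)
$U{\left(D \right)} = -7 + D^{2} - 3 D$ ($U{\left(D \right)} = \left(D^{2} - 3 D\right) - 7 = -7 + D^{2} - 3 D$)
$S{\left(L,P \right)} = 20$ ($S{\left(L,P \right)} = \left(\left(-7 + 1^{2} - 3\right) - 1\right) \left(-2\right) = \left(\left(-7 + 1 - 3\right) - 1\right) \left(-2\right) = \left(-9 - 1\right) \left(-2\right) = \left(-10\right) \left(-2\right) = 20$)
$\left(-30\right) \left(-79\right) + S{\left(-6,8 \right)} = \left(-30\right) \left(-79\right) + 20 = 2370 + 20 = 2390$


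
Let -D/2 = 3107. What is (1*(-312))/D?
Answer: 12/239 ≈ 0.050209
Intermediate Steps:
D = -6214 (D = -2*3107 = -6214)
(1*(-312))/D = (1*(-312))/(-6214) = -312*(-1/6214) = 12/239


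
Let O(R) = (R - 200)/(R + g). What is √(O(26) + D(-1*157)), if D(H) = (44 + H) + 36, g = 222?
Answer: I*√298685/62 ≈ 8.8148*I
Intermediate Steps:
O(R) = (-200 + R)/(222 + R) (O(R) = (R - 200)/(R + 222) = (-200 + R)/(222 + R))
D(H) = 80 + H
√(O(26) + D(-1*157)) = √((-200 + 26)/(222 + 26) + (80 - 1*157)) = √(-174/248 + (80 - 157)) = √((1/248)*(-174) - 77) = √(-87/124 - 77) = √(-9635/124) = I*√298685/62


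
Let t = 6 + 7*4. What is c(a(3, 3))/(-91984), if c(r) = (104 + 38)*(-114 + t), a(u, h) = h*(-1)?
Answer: 710/5749 ≈ 0.12350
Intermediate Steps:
a(u, h) = -h
t = 34 (t = 6 + 28 = 34)
c(r) = -11360 (c(r) = (104 + 38)*(-114 + 34) = 142*(-80) = -11360)
c(a(3, 3))/(-91984) = -11360/(-91984) = -11360*(-1/91984) = 710/5749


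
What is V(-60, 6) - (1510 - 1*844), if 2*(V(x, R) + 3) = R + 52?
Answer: -640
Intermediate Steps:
V(x, R) = 23 + R/2 (V(x, R) = -3 + (R + 52)/2 = -3 + (52 + R)/2 = -3 + (26 + R/2) = 23 + R/2)
V(-60, 6) - (1510 - 1*844) = (23 + (1/2)*6) - (1510 - 1*844) = (23 + 3) - (1510 - 844) = 26 - 1*666 = 26 - 666 = -640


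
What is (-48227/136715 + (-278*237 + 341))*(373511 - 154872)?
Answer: -1959231272660378/136715 ≈ -1.4331e+10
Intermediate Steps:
(-48227/136715 + (-278*237 + 341))*(373511 - 154872) = (-48227*1/136715 + (-65886 + 341))*218639 = (-48227/136715 - 65545)*218639 = -8961032902/136715*218639 = -1959231272660378/136715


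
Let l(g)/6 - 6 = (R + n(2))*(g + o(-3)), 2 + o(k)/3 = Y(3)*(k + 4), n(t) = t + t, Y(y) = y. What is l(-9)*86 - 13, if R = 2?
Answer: -15493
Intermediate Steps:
n(t) = 2*t
o(k) = 30 + 9*k (o(k) = -6 + 3*(3*(k + 4)) = -6 + 3*(3*(4 + k)) = -6 + 3*(12 + 3*k) = -6 + (36 + 9*k) = 30 + 9*k)
l(g) = 144 + 36*g (l(g) = 36 + 6*((2 + 2*2)*(g + (30 + 9*(-3)))) = 36 + 6*((2 + 4)*(g + (30 - 27))) = 36 + 6*(6*(g + 3)) = 36 + 6*(6*(3 + g)) = 36 + 6*(18 + 6*g) = 36 + (108 + 36*g) = 144 + 36*g)
l(-9)*86 - 13 = (144 + 36*(-9))*86 - 13 = (144 - 324)*86 - 13 = -180*86 - 13 = -15480 - 13 = -15493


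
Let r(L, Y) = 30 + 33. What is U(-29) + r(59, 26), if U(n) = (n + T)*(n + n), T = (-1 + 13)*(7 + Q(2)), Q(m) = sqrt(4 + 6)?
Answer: -3127 - 696*sqrt(10) ≈ -5327.9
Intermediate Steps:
Q(m) = sqrt(10)
r(L, Y) = 63
T = 84 + 12*sqrt(10) (T = (-1 + 13)*(7 + sqrt(10)) = 12*(7 + sqrt(10)) = 84 + 12*sqrt(10) ≈ 121.95)
U(n) = 2*n*(84 + n + 12*sqrt(10)) (U(n) = (n + (84 + 12*sqrt(10)))*(n + n) = (84 + n + 12*sqrt(10))*(2*n) = 2*n*(84 + n + 12*sqrt(10)))
U(-29) + r(59, 26) = 2*(-29)*(84 - 29 + 12*sqrt(10)) + 63 = 2*(-29)*(55 + 12*sqrt(10)) + 63 = (-3190 - 696*sqrt(10)) + 63 = -3127 - 696*sqrt(10)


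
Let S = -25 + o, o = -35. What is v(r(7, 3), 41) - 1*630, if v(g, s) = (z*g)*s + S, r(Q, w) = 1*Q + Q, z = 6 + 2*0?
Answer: 2754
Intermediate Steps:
z = 6 (z = 6 + 0 = 6)
S = -60 (S = -25 - 35 = -60)
r(Q, w) = 2*Q (r(Q, w) = Q + Q = 2*Q)
v(g, s) = -60 + 6*g*s (v(g, s) = (6*g)*s - 60 = 6*g*s - 60 = -60 + 6*g*s)
v(r(7, 3), 41) - 1*630 = (-60 + 6*(2*7)*41) - 1*630 = (-60 + 6*14*41) - 630 = (-60 + 3444) - 630 = 3384 - 630 = 2754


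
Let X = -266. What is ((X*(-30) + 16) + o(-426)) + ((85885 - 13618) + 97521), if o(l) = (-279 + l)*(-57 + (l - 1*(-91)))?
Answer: 454144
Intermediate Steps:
o(l) = (-279 + l)*(34 + l) (o(l) = (-279 + l)*(-57 + (l + 91)) = (-279 + l)*(-57 + (91 + l)) = (-279 + l)*(34 + l))
((X*(-30) + 16) + o(-426)) + ((85885 - 13618) + 97521) = ((-266*(-30) + 16) + (-9486 + (-426)² - 245*(-426))) + ((85885 - 13618) + 97521) = ((7980 + 16) + (-9486 + 181476 + 104370)) + (72267 + 97521) = (7996 + 276360) + 169788 = 284356 + 169788 = 454144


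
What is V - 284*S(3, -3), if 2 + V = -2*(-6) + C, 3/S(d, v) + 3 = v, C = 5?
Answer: 157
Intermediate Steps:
S(d, v) = 3/(-3 + v)
V = 15 (V = -2 + (-2*(-6) + 5) = -2 + (12 + 5) = -2 + 17 = 15)
V - 284*S(3, -3) = 15 - 852/(-3 - 3) = 15 - 852/(-6) = 15 - 852*(-1)/6 = 15 - 284*(-½) = 15 + 142 = 157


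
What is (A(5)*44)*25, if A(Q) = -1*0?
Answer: 0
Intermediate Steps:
A(Q) = 0
(A(5)*44)*25 = (0*44)*25 = 0*25 = 0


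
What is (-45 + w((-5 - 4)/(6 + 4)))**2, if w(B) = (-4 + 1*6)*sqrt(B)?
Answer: 10107/5 - 54*I*sqrt(10) ≈ 2021.4 - 170.76*I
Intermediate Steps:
w(B) = 2*sqrt(B) (w(B) = (-4 + 6)*sqrt(B) = 2*sqrt(B))
(-45 + w((-5 - 4)/(6 + 4)))**2 = (-45 + 2*sqrt((-5 - 4)/(6 + 4)))**2 = (-45 + 2*sqrt(-9/10))**2 = (-45 + 2*(3*I*sqrt(10)/10))**2 = (-45 + 3*I*sqrt(10)/5)**2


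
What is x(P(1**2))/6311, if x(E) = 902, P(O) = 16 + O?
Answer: 902/6311 ≈ 0.14293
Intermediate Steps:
x(P(1**2))/6311 = 902/6311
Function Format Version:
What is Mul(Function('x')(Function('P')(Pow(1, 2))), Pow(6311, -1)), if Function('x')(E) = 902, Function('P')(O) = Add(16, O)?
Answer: Rational(902, 6311) ≈ 0.14293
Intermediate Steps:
Mul(Function('x')(Function('P')(Pow(1, 2))), Pow(6311, -1)) = Mul(902, Pow(6311, -1)) = Mul(902, Rational(1, 6311)) = Rational(902, 6311)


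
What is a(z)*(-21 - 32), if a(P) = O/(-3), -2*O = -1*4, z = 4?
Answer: 106/3 ≈ 35.333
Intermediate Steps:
O = 2 (O = -(-1)*4/2 = -1/2*(-4) = 2)
a(P) = -2/3 (a(P) = 2/(-3) = 2*(-1/3) = -2/3)
a(z)*(-21 - 32) = -2*(-21 - 32)/3 = -2/3*(-53) = 106/3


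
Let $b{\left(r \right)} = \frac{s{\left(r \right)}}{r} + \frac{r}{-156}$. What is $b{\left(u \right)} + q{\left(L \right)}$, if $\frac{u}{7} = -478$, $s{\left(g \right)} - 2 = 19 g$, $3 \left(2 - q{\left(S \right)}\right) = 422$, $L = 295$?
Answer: $- \frac{12816931}{130494} \approx -98.219$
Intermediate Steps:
$q{\left(S \right)} = - \frac{416}{3}$ ($q{\left(S \right)} = 2 - \frac{422}{3} = - \frac{416}{3}$)
$s{\left(g \right)} = 2 + 19 g$
$u = -3346$ ($u = 7 \left(-478\right) = -3346$)
$b{\left(r \right)} = - \frac{r}{156} + \frac{2 + 19 r}{r}$ ($b{\left(r \right)} = \frac{2 + 19 r}{r} + \frac{r}{-156} = \frac{2 + 19 r}{r} + r \left(- \frac{1}{156}\right) = \frac{2 + 19 r}{r} - \frac{r}{156} = - \frac{r}{156} + \frac{2 + 19 r}{r}$)
$b{\left(u \right)} + q{\left(L \right)} = \left(19 + \frac{2}{-3346} - - \frac{1673}{78}\right) - \frac{416}{3} = \left(19 + 2 \left(- \frac{1}{3346}\right) + \frac{1673}{78}\right) - \frac{416}{3} = \left(19 - \frac{1}{1673} + \frac{1673}{78}\right) - \frac{416}{3} = \frac{5278237}{130494} - \frac{416}{3} = - \frac{12816931}{130494}$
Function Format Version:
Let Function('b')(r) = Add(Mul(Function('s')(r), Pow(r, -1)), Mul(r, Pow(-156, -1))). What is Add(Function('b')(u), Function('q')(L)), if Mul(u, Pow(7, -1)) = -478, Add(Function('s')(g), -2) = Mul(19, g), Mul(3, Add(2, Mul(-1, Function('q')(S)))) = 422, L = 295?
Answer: Rational(-12816931, 130494) ≈ -98.219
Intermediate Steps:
Function('q')(S) = Rational(-416, 3) (Function('q')(S) = Add(2, Mul(Rational(-1, 3), 422)) = Add(2, Rational(-422, 3)) = Rational(-416, 3))
Function('s')(g) = Add(2, Mul(19, g))
u = -3346 (u = Mul(7, -478) = -3346)
Function('b')(r) = Add(Mul(Rational(-1, 156), r), Mul(Pow(r, -1), Add(2, Mul(19, r)))) (Function('b')(r) = Add(Mul(Add(2, Mul(19, r)), Pow(r, -1)), Mul(r, Pow(-156, -1))) = Add(Mul(Pow(r, -1), Add(2, Mul(19, r))), Mul(r, Rational(-1, 156))) = Add(Mul(Pow(r, -1), Add(2, Mul(19, r))), Mul(Rational(-1, 156), r)) = Add(Mul(Rational(-1, 156), r), Mul(Pow(r, -1), Add(2, Mul(19, r)))))
Add(Function('b')(u), Function('q')(L)) = Add(Add(19, Mul(2, Pow(-3346, -1)), Mul(Rational(-1, 156), -3346)), Rational(-416, 3)) = Add(Add(19, Mul(2, Rational(-1, 3346)), Rational(1673, 78)), Rational(-416, 3)) = Add(Add(19, Rational(-1, 1673), Rational(1673, 78)), Rational(-416, 3)) = Add(Rational(5278237, 130494), Rational(-416, 3)) = Rational(-12816931, 130494)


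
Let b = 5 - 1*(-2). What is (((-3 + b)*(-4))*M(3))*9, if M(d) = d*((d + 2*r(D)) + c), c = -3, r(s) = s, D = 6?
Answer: -5184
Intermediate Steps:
b = 7 (b = 5 + 2 = 7)
M(d) = d*(9 + d) (M(d) = d*((d + 2*6) - 3) = d*((d + 12) - 3) = d*((12 + d) - 3) = d*(9 + d))
(((-3 + b)*(-4))*M(3))*9 = (((-3 + 7)*(-4))*(3*(9 + 3)))*9 = ((4*(-4))*(3*12))*9 = -16*36*9 = -576*9 = -5184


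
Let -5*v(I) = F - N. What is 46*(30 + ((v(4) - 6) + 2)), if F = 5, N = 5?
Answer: 1196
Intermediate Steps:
v(I) = 0 (v(I) = -(5 - 1*5)/5 = -(5 - 5)/5 = -⅕*0 = 0)
46*(30 + ((v(4) - 6) + 2)) = 46*(30 + ((0 - 6) + 2)) = 46*(30 + (-6 + 2)) = 46*(30 - 4) = 46*26 = 1196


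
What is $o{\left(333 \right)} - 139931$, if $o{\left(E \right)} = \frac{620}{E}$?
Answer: $- \frac{46596403}{333} \approx -1.3993 \cdot 10^{5}$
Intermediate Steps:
$o{\left(333 \right)} - 139931 = \frac{620}{333} - 139931 = - \frac{46596403}{333}$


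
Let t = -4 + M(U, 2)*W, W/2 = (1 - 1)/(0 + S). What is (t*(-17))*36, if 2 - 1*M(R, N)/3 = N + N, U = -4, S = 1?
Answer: 2448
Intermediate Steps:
M(R, N) = 6 - 6*N (M(R, N) = 6 - 3*(N + N) = 6 - 6*N)
W = 0 (W = 2*((1 - 1)/(0 + 1)) = 2*(0/1) = 2*(0*1) = 2*0 = 0)
t = -4 (t = -4 + (6 - 6*2)*0 = -4 + (6 - 12)*0 = -4 - 6*0 = -4 + 0 = -4)
(t*(-17))*36 = -4*(-17)*36 = 68*36 = 2448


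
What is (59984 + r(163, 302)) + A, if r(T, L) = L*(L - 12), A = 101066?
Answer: 248630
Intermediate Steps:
r(T, L) = L*(-12 + L)
(59984 + r(163, 302)) + A = (59984 + 302*(-12 + 302)) + 101066 = (59984 + 302*290) + 101066 = (59984 + 87580) + 101066 = 147564 + 101066 = 248630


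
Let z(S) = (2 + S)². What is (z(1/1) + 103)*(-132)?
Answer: -14784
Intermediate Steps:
(z(1/1) + 103)*(-132) = ((2 + 1/1)² + 103)*(-132) = ((2 + 1)² + 103)*(-132) = (3² + 103)*(-132) = (9 + 103)*(-132) = 112*(-132) = -14784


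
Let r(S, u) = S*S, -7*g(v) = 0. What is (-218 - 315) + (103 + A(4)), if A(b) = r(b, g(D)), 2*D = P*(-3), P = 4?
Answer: -414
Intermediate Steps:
D = -6 (D = (4*(-3))/2 = (½)*(-12) = -6)
g(v) = 0 (g(v) = -⅐*0 = 0)
r(S, u) = S²
A(b) = b²
(-218 - 315) + (103 + A(4)) = (-218 - 315) + (103 + 4²) = -533 + (103 + 16) = -533 + 119 = -414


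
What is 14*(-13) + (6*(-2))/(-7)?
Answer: -1262/7 ≈ -180.29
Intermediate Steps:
14*(-13) + (6*(-2))/(-7) = -182 - 12*(-1/7) = -182 + 12/7 = -1262/7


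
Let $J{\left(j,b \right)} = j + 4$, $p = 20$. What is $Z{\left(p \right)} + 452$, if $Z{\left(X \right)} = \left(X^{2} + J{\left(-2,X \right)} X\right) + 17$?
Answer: $909$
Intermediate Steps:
$J{\left(j,b \right)} = 4 + j$
$Z{\left(X \right)} = 17 + X^{2} + 2 X$ ($Z{\left(X \right)} = \left(X^{2} + \left(4 - 2\right) X\right) + 17 = \left(X^{2} + 2 X\right) + 17 = 17 + X^{2} + 2 X$)
$Z{\left(p \right)} + 452 = \left(17 + 20^{2} + 2 \cdot 20\right) + 452 = \left(17 + 400 + 40\right) + 452 = 457 + 452 = 909$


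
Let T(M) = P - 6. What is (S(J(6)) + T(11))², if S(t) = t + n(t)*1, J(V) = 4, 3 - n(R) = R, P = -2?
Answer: 25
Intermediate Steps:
n(R) = 3 - R
T(M) = -8 (T(M) = -2 - 6 = -8)
S(t) = 3 (S(t) = t + (3 - t)*1 = t + (3 - t) = 3)
(S(J(6)) + T(11))² = (3 - 8)² = (-5)² = 25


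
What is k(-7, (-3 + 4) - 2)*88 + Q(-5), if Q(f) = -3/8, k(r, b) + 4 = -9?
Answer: -9155/8 ≈ -1144.4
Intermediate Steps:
k(r, b) = -13 (k(r, b) = -4 - 9 = -13)
Q(f) = -3/8 (Q(f) = -3*⅛ = -3/8)
k(-7, (-3 + 4) - 2)*88 + Q(-5) = -13*88 - 3/8 = -1144 - 3/8 = -9155/8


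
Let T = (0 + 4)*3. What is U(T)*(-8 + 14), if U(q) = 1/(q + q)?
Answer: ¼ ≈ 0.25000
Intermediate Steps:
T = 12 (T = 4*3 = 12)
U(q) = 1/(2*q)
U(T)*(-8 + 14) = ((½)/12)*(-8 + 14) = ((½)*(1/12))*6 = (1/24)*6 = ¼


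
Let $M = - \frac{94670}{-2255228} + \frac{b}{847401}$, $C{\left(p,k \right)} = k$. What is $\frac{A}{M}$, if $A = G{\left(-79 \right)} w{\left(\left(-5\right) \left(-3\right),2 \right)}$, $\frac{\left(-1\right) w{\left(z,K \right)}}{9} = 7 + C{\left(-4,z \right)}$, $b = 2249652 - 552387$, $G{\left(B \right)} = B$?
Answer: $\frac{4982191979549796}{651323834015} \approx 7649.3$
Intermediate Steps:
$b = 1697265$ ($b = 2249652 - 552387 = 1697265$)
$w{\left(z,K \right)} = -63 - 9 z$ ($w{\left(z,K \right)} = - 9 \left(7 + z\right) = -63 - 9 z$)
$A = 15642$ ($A = - 79 \left(-63 - 9 \left(\left(-5\right) \left(-3\right)\right)\right) = - 79 \left(-63 - 135\right) = \left(-79\right) \left(-198\right) = 15642$)
$M = \frac{651323834015}{318513743738}$ ($M = - \frac{94670}{-2255228} + \frac{1697265}{847401} = \left(-94670\right) \left(- \frac{1}{2255228}\right) + 1697265 \cdot \frac{1}{847401} = \frac{47335}{1127614} + \frac{565755}{282467} = \frac{651323834015}{318513743738} \approx 2.0449$)
$\frac{A}{M} = \frac{15642}{\frac{651323834015}{318513743738}} = 15642 \cdot \frac{318513743738}{651323834015} = \frac{4982191979549796}{651323834015}$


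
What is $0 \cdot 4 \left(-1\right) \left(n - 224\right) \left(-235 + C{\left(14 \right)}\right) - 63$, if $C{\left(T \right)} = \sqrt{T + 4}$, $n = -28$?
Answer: $-63$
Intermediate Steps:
$C{\left(T \right)} = \sqrt{4 + T}$
$0 \cdot 4 \left(-1\right) \left(n - 224\right) \left(-235 + C{\left(14 \right)}\right) - 63 = 0 \cdot 4 \left(-1\right) \left(-28 - 224\right) \left(-235 + \sqrt{4 + 14}\right) - 63 = 0 \left(-1\right) \left(- 252 \left(-235 + \sqrt{18}\right)\right) - 63 = 0 \left(- 252 \left(-235 + 3 \sqrt{2}\right)\right) - 63 = 0 \left(59220 - 756 \sqrt{2}\right) - 63 = 0 - 63 = -63$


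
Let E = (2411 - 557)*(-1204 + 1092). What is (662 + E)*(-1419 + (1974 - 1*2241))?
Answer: 348978396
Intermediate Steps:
E = -207648 (E = 1854*(-112) = -207648)
(662 + E)*(-1419 + (1974 - 1*2241)) = (662 - 207648)*(-1419 + (1974 - 1*2241)) = -206986*(-1419 + (1974 - 2241)) = -206986*(-1419 - 267) = -206986*(-1686) = 348978396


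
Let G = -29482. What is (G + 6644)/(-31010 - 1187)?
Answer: 22838/32197 ≈ 0.70932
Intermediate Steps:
(G + 6644)/(-31010 - 1187) = (-29482 + 6644)/(-31010 - 1187) = -22838/(-32197) = -22838*(-1/32197) = 22838/32197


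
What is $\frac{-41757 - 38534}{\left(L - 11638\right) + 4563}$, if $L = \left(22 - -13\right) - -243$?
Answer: $\frac{80291}{6797} \approx 11.813$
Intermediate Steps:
$L = 278$ ($L = \left(22 + 13\right) + 243 = 35 + 243 = 278$)
$\frac{-41757 - 38534}{\left(L - 11638\right) + 4563} = \frac{-41757 - 38534}{\left(278 - 11638\right) + 4563} = - \frac{80291}{-11360 + 4563} = - \frac{80291}{-6797} = \left(-80291\right) \left(- \frac{1}{6797}\right) = \frac{80291}{6797}$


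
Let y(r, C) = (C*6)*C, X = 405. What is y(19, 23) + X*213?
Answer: 89439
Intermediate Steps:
y(r, C) = 6*C² (y(r, C) = (6*C)*C = 6*C²)
y(19, 23) + X*213 = 6*23² + 405*213 = 6*529 + 86265 = 3174 + 86265 = 89439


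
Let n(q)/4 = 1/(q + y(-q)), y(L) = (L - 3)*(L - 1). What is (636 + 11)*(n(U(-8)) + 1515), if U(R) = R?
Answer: 26468123/27 ≈ 9.8030e+5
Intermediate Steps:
y(L) = (-1 + L)*(-3 + L) (y(L) = (-3 + L)*(-1 + L) = (-1 + L)*(-3 + L))
n(q) = 4/(3 + q² + 5*q) (n(q) = 4/(q + (3 + (-q)² - (-4)*q)) = 4/(q + (3 + q² + 4*q)) = 4/(3 + q² + 5*q))
(636 + 11)*(n(U(-8)) + 1515) = (636 + 11)*(4/(3 + (-8)² + 5*(-8)) + 1515) = 647*(4/(3 + 64 - 40) + 1515) = 647*(4/27 + 1515) = 647*(40909/27) = 26468123/27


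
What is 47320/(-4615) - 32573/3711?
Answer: -5014291/263481 ≈ -19.031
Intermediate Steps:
47320/(-4615) - 32573/3711 = 47320*(-1/4615) - 32573*1/3711 = -728/71 - 32573/3711 = -5014291/263481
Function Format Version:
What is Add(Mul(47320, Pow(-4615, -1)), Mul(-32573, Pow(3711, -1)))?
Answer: Rational(-5014291, 263481) ≈ -19.031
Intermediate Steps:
Add(Mul(47320, Pow(-4615, -1)), Mul(-32573, Pow(3711, -1))) = Add(Mul(47320, Rational(-1, 4615)), Mul(-32573, Rational(1, 3711))) = Add(Rational(-728, 71), Rational(-32573, 3711)) = Rational(-5014291, 263481)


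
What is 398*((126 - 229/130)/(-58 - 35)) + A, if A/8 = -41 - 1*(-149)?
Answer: 64801/195 ≈ 332.31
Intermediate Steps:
A = 864 (A = 8*(-41 - 1*(-149)) = 8*(-41 + 149) = 8*108 = 864)
398*((126 - 229/130)/(-58 - 35)) + A = 398*((126 - 229/130)/(-58 - 35)) + 864 = 398*((126 - 229*1/130)/(-93)) + 864 = 398*((126 - 229/130)*(-1/93)) + 864 = 398*((16151/130)*(-1/93)) + 864 = 398*(-521/390) + 864 = -103679/195 + 864 = 64801/195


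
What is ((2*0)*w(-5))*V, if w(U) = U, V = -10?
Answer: 0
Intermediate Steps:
((2*0)*w(-5))*V = ((2*0)*(-5))*(-10) = (0*(-5))*(-10) = 0*(-10) = 0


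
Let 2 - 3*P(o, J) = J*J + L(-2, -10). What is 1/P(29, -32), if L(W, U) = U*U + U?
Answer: -3/1112 ≈ -0.0026978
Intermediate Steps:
L(W, U) = U + U² (L(W, U) = U² + U = U + U²)
P(o, J) = -88/3 - J²/3 (P(o, J) = ⅔ - (J*J - 10*(1 - 10))/3 = ⅔ - (J² - 10*(-9))/3 = ⅔ - (J² + 90)/3 = ⅔ - (90 + J²)/3 = ⅔ + (-30 - J²/3) = -88/3 - J²/3)
1/P(29, -32) = 1/(-88/3 - ⅓*(-32)²) = 1/(-88/3 - ⅓*1024) = 1/(-88/3 - 1024/3) = 1/(-1112/3) = -3/1112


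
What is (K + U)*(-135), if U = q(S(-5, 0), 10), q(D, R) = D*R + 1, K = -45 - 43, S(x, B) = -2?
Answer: 14445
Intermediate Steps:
K = -88
q(D, R) = 1 + D*R
U = -19 (U = 1 - 2*10 = 1 - 20 = -19)
(K + U)*(-135) = (-88 - 19)*(-135) = -107*(-135) = 14445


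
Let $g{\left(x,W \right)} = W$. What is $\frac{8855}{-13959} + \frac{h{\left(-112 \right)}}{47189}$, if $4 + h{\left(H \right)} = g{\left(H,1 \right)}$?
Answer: $- \frac{37990952}{59882841} \approx -0.63442$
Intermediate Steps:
$h{\left(H \right)} = -3$ ($h{\left(H \right)} = -4 + 1 = -3$)
$\frac{8855}{-13959} + \frac{h{\left(-112 \right)}}{47189} = \frac{8855}{-13959} - \frac{3}{47189} = 8855 \left(- \frac{1}{13959}\right) - \frac{3}{47189} = - \frac{805}{1269} - \frac{3}{47189} = - \frac{37990952}{59882841}$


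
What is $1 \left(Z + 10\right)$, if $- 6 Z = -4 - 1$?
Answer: $\frac{65}{6} \approx 10.833$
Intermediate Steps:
$Z = \frac{5}{6}$ ($Z = - \frac{-4 - 1}{6} = \left(- \frac{1}{6}\right) \left(-5\right) = \frac{5}{6} \approx 0.83333$)
$1 \left(Z + 10\right) = 1 \left(\frac{5}{6} + 10\right) = 1 \cdot \frac{65}{6} = \frac{65}{6}$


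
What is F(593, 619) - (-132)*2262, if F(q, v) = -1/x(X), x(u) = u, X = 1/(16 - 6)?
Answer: 298574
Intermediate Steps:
X = ⅒ (X = 1/10 = ⅒ ≈ 0.10000)
F(q, v) = -10 (F(q, v) = -1/⅒ = -1*10 = -10)
F(593, 619) - (-132)*2262 = -10 - (-132)*2262 = -10 - 1*(-298584) = -10 + 298584 = 298574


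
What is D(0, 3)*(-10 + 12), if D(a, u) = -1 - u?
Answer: -8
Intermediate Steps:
D(0, 3)*(-10 + 12) = (-1 - 1*3)*(-10 + 12) = (-1 - 3)*2 = -4*2 = -8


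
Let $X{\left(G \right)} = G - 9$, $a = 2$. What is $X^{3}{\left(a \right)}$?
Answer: $-343$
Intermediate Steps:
$X{\left(G \right)} = -9 + G$ ($X{\left(G \right)} = G - 9 = -9 + G$)
$X^{3}{\left(a \right)} = \left(-9 + 2\right)^{3} = \left(-7\right)^{3} = -343$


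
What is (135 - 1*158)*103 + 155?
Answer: -2214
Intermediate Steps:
(135 - 1*158)*103 + 155 = (135 - 158)*103 + 155 = -23*103 + 155 = -2369 + 155 = -2214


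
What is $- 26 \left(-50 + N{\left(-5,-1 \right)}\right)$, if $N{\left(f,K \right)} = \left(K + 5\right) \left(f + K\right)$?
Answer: $1924$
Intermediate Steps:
$N{\left(f,K \right)} = \left(5 + K\right) \left(K + f\right)$
$- 26 \left(-50 + N{\left(-5,-1 \right)}\right) = - 26 \left(-50 + \left(\left(-1\right)^{2} + 5 \left(-1\right) + 5 \left(-5\right) - -5\right)\right) = - 26 \left(-50 + \left(1 - 5 - 25 + 5\right)\right) = - 26 \left(-50 - 24\right) = \left(-26\right) \left(-74\right) = 1924$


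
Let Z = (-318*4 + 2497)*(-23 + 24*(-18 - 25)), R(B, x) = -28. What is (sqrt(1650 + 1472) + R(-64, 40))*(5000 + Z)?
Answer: 36046500 - 1287375*sqrt(3122) ≈ -3.5885e+7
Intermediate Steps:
Z = -1292375 (Z = (-1272 + 2497)*(-23 + 24*(-43)) = 1225*(-23 - 1032) = 1225*(-1055) = -1292375)
(sqrt(1650 + 1472) + R(-64, 40))*(5000 + Z) = (sqrt(1650 + 1472) - 28)*(5000 - 1292375) = (sqrt(3122) - 28)*(-1287375) = (-28 + sqrt(3122))*(-1287375) = 36046500 - 1287375*sqrt(3122)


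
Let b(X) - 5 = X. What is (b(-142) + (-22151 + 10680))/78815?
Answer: -11608/78815 ≈ -0.14728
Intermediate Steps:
b(X) = 5 + X
(b(-142) + (-22151 + 10680))/78815 = ((5 - 142) + (-22151 + 10680))/78815 = (-137 - 11471)*(1/78815) = -11608*1/78815 = -11608/78815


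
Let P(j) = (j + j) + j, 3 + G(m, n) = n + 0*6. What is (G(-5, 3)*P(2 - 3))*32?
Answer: 0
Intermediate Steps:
G(m, n) = -3 + n (G(m, n) = -3 + (n + 0*6) = -3 + (n + 0) = -3 + n)
P(j) = 3*j (P(j) = 2*j + j = 3*j)
(G(-5, 3)*P(2 - 3))*32 = ((-3 + 3)*(3*(2 - 3)))*32 = (0*(3*(-1)))*32 = (0*(-3))*32 = 0*32 = 0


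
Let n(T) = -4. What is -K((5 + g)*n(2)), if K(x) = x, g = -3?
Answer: 8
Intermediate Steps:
-K((5 + g)*n(2)) = -(5 - 3)*(-4) = -2*(-4) = -1*(-8) = 8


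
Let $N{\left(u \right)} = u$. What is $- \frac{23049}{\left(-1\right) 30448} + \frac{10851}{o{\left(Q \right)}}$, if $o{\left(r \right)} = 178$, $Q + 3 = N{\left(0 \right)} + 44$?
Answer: $\frac{167246985}{2709872} \approx 61.718$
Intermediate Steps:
$Q = 41$ ($Q = -3 + \left(0 + 44\right) = -3 + 44 = 41$)
$- \frac{23049}{\left(-1\right) 30448} + \frac{10851}{o{\left(Q \right)}} = - \frac{23049}{\left(-1\right) 30448} + \frac{10851}{178} = - \frac{23049}{-30448} + 10851 \cdot \frac{1}{178} = \left(-23049\right) \left(- \frac{1}{30448}\right) + \frac{10851}{178} = \frac{23049}{30448} + \frac{10851}{178} = \frac{167246985}{2709872}$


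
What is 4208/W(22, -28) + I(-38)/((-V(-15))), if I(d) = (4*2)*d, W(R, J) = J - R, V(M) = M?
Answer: -7832/75 ≈ -104.43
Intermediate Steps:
I(d) = 8*d
4208/W(22, -28) + I(-38)/((-V(-15))) = 4208/(-28 - 1*22) + (8*(-38))/((-1*(-15))) = 4208/(-28 - 22) - 304/15 = 4208/(-50) - 304*1/15 = 4208*(-1/50) - 304/15 = -2104/25 - 304/15 = -7832/75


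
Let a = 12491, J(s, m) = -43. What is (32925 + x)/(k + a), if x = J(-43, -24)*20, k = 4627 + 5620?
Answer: 32065/22738 ≈ 1.4102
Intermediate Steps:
k = 10247
x = -860 (x = -43*20 = -860)
(32925 + x)/(k + a) = (32925 - 860)/(10247 + 12491) = 32065/22738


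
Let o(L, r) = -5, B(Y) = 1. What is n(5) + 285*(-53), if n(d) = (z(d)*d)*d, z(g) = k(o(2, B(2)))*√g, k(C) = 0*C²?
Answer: -15105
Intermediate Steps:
k(C) = 0
z(g) = 0 (z(g) = 0*√g = 0)
n(d) = 0 (n(d) = (0*d)*d = 0*d = 0)
n(5) + 285*(-53) = 0 + 285*(-53) = 0 - 15105 = -15105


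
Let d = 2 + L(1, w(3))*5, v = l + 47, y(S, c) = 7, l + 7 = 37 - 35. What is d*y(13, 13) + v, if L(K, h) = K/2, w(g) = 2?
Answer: 147/2 ≈ 73.500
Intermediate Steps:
l = -5 (l = -7 + (37 - 35) = -7 + 2 = -5)
L(K, h) = K/2 (L(K, h) = K*(½) = K/2)
v = 42 (v = -5 + 47 = 42)
d = 9/2 (d = 2 + ((½)*1)*5 = 2 + (½)*5 = 2 + 5/2 = 9/2 ≈ 4.5000)
d*y(13, 13) + v = (9/2)*7 + 42 = 63/2 + 42 = 147/2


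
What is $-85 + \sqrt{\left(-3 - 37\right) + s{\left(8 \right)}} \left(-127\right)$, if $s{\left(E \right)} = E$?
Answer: $-85 - 508 i \sqrt{2} \approx -85.0 - 718.42 i$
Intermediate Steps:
$-85 + \sqrt{\left(-3 - 37\right) + s{\left(8 \right)}} \left(-127\right) = -85 + \sqrt{\left(-3 - 37\right) + 8} \left(-127\right) = -85 + \sqrt{-40 + 8} \left(-127\right) = -85 + \sqrt{-32} \left(-127\right) = -85 + 4 i \sqrt{2} \left(-127\right) = -85 - 508 i \sqrt{2}$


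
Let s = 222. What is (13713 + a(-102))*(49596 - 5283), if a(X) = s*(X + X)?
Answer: -1399182975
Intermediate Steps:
a(X) = 444*X (a(X) = 222*(X + X) = 222*(2*X) = 444*X)
(13713 + a(-102))*(49596 - 5283) = (13713 + 444*(-102))*(49596 - 5283) = (13713 - 45288)*44313 = -31575*44313 = -1399182975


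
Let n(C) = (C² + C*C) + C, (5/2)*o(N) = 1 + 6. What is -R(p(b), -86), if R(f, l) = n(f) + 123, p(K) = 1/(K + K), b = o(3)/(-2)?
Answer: -6022/49 ≈ -122.90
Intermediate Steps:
o(N) = 14/5 (o(N) = 2*(1 + 6)/5 = (⅖)*7 = 14/5)
n(C) = C + 2*C² (n(C) = (C² + C²) + C = 2*C² + C = C + 2*C²)
b = -7/5 (b = (14/5)/(-2) = (14/5)*(-½) = -7/5 ≈ -1.4000)
p(K) = 1/(2*K)
R(f, l) = 123 + f*(1 + 2*f) (R(f, l) = f*(1 + 2*f) + 123 = 123 + f*(1 + 2*f))
-R(p(b), -86) = -(123 + (1/(2*(-7/5)))*(1 + 2*(1/(2*(-7/5))))) = -(123 + ((½)*(-5/7))*(1 + 2*((½)*(-5/7)))) = -(123 - 5*(1 + 2*(-5/14))/14) = -(123 - 5*(1 - 5/7)/14) = -(123 - 5/14*2/7) = -(123 - 5/49) = -1*6022/49 = -6022/49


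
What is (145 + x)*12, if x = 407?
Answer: 6624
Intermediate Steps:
(145 + x)*12 = (145 + 407)*12 = 552*12 = 6624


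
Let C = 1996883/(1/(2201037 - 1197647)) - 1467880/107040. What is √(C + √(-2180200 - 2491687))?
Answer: √(3587026746901491987 + 1790244*I*√4671887)/1338 ≈ 1.4155e+6 + 0.00076349*I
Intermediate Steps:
C = 5361773911661423/2676 (C = 1996883/(1/1003390) - 1467880*1/107040 = 1996883/(1/1003390) - 36697/2676 = 1996883*1003390 - 36697/2676 = 2003652433370 - 36697/2676 = 5361773911661423/2676 ≈ 2.0037e+12)
√(C + √(-2180200 - 2491687)) = √(5361773911661423/2676 + √(-2180200 - 2491687)) = √(5361773911661423/2676 + √(-4671887)) = √(5361773911661423/2676 + I*√4671887)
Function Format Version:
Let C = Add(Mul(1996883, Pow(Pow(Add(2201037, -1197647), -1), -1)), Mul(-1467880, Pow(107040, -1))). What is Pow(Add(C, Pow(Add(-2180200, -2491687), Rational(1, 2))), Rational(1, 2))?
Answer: Mul(Rational(1, 1338), Pow(Add(3587026746901491987, Mul(1790244, I, Pow(4671887, Rational(1, 2)))), Rational(1, 2))) ≈ Add(1.4155e+6, Mul(0.00076349, I))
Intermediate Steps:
C = Rational(5361773911661423, 2676) (C = Add(Mul(1996883, Pow(Pow(1003390, -1), -1)), Mul(-1467880, Rational(1, 107040))) = Add(Mul(1996883, Pow(Rational(1, 1003390), -1)), Rational(-36697, 2676)) = Add(Mul(1996883, 1003390), Rational(-36697, 2676)) = Add(2003652433370, Rational(-36697, 2676)) = Rational(5361773911661423, 2676) ≈ 2.0037e+12)
Pow(Add(C, Pow(Add(-2180200, -2491687), Rational(1, 2))), Rational(1, 2)) = Pow(Add(Rational(5361773911661423, 2676), Pow(Add(-2180200, -2491687), Rational(1, 2))), Rational(1, 2)) = Pow(Add(Rational(5361773911661423, 2676), Pow(-4671887, Rational(1, 2))), Rational(1, 2)) = Pow(Add(Rational(5361773911661423, 2676), Mul(I, Pow(4671887, Rational(1, 2)))), Rational(1, 2))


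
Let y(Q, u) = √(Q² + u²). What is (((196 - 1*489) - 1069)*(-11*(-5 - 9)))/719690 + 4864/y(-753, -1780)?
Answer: -104874/359845 + 4864*√3735409/3735409 ≈ 2.2252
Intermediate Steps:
(((196 - 1*489) - 1069)*(-11*(-5 - 9)))/719690 + 4864/y(-753, -1780) = (((196 - 1*489) - 1069)*(-11*(-5 - 9)))/719690 + 4864/(√((-753)² + (-1780)²)) = (((196 - 489) - 1069)*(-11*(-14)))*(1/719690) + 4864/(√(567009 + 3168400)) = ((-293 - 1069)*154)*(1/719690) + 4864/(√3735409) = -1362*154*(1/719690) + 4864*(√3735409/3735409) = -209748*1/719690 + 4864*√3735409/3735409 = -104874/359845 + 4864*√3735409/3735409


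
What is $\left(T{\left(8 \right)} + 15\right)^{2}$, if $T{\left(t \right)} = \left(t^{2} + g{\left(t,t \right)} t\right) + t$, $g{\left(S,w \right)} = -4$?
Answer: $3025$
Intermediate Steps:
$T{\left(t \right)} = t^{2} - 3 t$ ($T{\left(t \right)} = \left(t^{2} - 4 t\right) + t = t^{2} - 3 t$)
$\left(T{\left(8 \right)} + 15\right)^{2} = \left(8 \left(-3 + 8\right) + 15\right)^{2} = \left(8 \cdot 5 + 15\right)^{2} = \left(40 + 15\right)^{2} = 55^{2} = 3025$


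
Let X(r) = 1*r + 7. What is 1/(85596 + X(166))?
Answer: 1/85769 ≈ 1.1659e-5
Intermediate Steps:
X(r) = 7 + r (X(r) = r + 7 = 7 + r)
1/(85596 + X(166)) = 1/(85596 + (7 + 166)) = 1/(85596 + 173) = 1/85769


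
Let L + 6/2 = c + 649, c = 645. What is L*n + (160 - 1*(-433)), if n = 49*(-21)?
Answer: -1327846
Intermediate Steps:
n = -1029
L = 1291 (L = -3 + (645 + 649) = -3 + 1294 = 1291)
L*n + (160 - 1*(-433)) = 1291*(-1029) + (160 - 1*(-433)) = -1328439 + (160 + 433) = -1328439 + 593 = -1327846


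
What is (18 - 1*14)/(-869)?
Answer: -4/869 ≈ -0.0046030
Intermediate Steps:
(18 - 1*14)/(-869) = (18 - 14)*(-1/869) = 4*(-1/869) = -4/869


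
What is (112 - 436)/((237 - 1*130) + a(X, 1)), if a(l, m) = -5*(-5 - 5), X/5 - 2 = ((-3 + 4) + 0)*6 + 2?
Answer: -324/157 ≈ -2.0637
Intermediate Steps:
X = 50 (X = 10 + 5*(((-3 + 4) + 0)*6 + 2) = 10 + 5*((1 + 0)*6 + 2) = 10 + 5*(1*6 + 2) = 10 + 5*(6 + 2) = 10 + 5*8 = 10 + 40 = 50)
a(l, m) = 50 (a(l, m) = -5*(-10) = 50)
(112 - 436)/((237 - 1*130) + a(X, 1)) = (112 - 436)/((237 - 1*130) + 50) = -324/((237 - 130) + 50) = -324/(107 + 50) = -324/157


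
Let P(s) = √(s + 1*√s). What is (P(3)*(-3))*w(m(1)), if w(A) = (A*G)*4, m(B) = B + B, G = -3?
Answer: 72*√(3 + √3) ≈ 156.62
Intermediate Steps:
m(B) = 2*B
w(A) = -12*A (w(A) = (A*(-3))*4 = -3*A*4 = -12*A)
P(s) = √(s + √s)
(P(3)*(-3))*w(m(1)) = (√(3 + √3)*(-3))*(-24) = (-3*√(3 + √3))*(-12*2) = -3*√(3 + √3)*(-24) = 72*√(3 + √3)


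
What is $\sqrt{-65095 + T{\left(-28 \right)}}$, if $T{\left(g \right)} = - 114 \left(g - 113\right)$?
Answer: $i \sqrt{49021} \approx 221.41 i$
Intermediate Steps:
$T{\left(g \right)} = 12882 - 114 g$ ($T{\left(g \right)} = - 114 \left(-113 + g\right) = 12882 - 114 g$)
$\sqrt{-65095 + T{\left(-28 \right)}} = \sqrt{-65095 + \left(12882 - -3192\right)} = \sqrt{-65095 + \left(12882 + 3192\right)} = \sqrt{-65095 + 16074} = \sqrt{-49021} = i \sqrt{49021}$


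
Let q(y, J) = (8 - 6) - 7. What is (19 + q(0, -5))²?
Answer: 196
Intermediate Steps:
q(y, J) = -5 (q(y, J) = 2 - 7 = -5)
(19 + q(0, -5))² = (19 - 5)² = 14² = 196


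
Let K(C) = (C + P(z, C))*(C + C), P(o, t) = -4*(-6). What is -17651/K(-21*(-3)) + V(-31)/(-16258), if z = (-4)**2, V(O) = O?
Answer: -71657534/44555049 ≈ -1.6083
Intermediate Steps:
z = 16
P(o, t) = 24
K(C) = 2*C*(24 + C) (K(C) = (C + 24)*(C + C) = (24 + C)*(2*C) = 2*C*(24 + C))
-17651/K(-21*(-3)) + V(-31)/(-16258) = -17651*1/(126*(24 - 21*(-3))) - 31/(-16258) = -17651*1/(126*(24 + 63)) - 31*(-1/16258) = -17651/(2*63*87) + 31/16258 = -17651/10962 + 31/16258 = -71657534/44555049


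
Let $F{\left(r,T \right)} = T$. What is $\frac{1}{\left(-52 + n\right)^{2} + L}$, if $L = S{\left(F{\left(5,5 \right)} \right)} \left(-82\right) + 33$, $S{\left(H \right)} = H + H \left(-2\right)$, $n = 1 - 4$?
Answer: $\frac{1}{3468} \approx 0.00028835$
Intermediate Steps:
$n = -3$
$S{\left(H \right)} = - H$ ($S{\left(H \right)} = H - 2 H = - H$)
$L = 443$ ($L = \left(-1\right) 5 \left(-82\right) + 33 = \left(-5\right) \left(-82\right) + 33 = 410 + 33 = 443$)
$\frac{1}{\left(-52 + n\right)^{2} + L} = \frac{1}{\left(-52 - 3\right)^{2} + 443} = \frac{1}{\left(-55\right)^{2} + 443} = \frac{1}{3025 + 443} = \frac{1}{3468}$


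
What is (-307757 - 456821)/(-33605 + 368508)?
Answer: -764578/334903 ≈ -2.2830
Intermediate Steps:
(-307757 - 456821)/(-33605 + 368508) = -764578/334903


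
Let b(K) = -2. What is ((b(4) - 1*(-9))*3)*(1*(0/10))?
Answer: 0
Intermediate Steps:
((b(4) - 1*(-9))*3)*(1*(0/10)) = ((-2 - 1*(-9))*3)*(1*(0/10)) = ((-2 + 9)*3)*(1*(0*(⅒))) = (7*3)*(1*0) = 21*0 = 0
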